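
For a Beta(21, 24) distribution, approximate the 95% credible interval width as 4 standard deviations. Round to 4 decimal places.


Variance of Beta(a,b) = ab / ((a+b)^2 * (a+b+1))
= 21*24 / ((45)^2 * 46)
= 0.0054
SD = sqrt(0.0054) = 0.0736
Width = 4 * SD = 0.2942

0.2942


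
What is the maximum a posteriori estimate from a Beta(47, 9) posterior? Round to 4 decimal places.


The MAP estimate equals the mode of the distribution.
Mode of Beta(a,b) = (a-1)/(a+b-2)
= 46/54
= 0.8519

0.8519


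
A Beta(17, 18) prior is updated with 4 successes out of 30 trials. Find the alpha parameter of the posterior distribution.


In the Beta-Binomial conjugate update:
alpha_post = alpha_prior + successes
= 17 + 4
= 21

21


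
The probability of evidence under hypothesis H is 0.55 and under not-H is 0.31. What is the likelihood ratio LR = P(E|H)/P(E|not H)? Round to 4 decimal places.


LR = 0.55 / 0.31
= 1.7742

1.7742


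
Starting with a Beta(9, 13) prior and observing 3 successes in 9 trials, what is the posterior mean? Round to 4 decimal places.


Posterior parameters: alpha = 9 + 3 = 12
beta = 13 + 6 = 19
Posterior mean = alpha / (alpha + beta) = 12 / 31
= 0.3871

0.3871


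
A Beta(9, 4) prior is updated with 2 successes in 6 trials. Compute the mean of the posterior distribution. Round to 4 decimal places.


After update: Beta(11, 8)
Mean = 11 / (11 + 8) = 11 / 19
= 0.5789

0.5789


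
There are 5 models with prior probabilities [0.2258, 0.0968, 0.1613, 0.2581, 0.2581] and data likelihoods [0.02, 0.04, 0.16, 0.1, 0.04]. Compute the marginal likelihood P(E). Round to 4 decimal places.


P(E) = sum over models of P(M_i) * P(E|M_i)
= 0.2258*0.02 + 0.0968*0.04 + 0.1613*0.16 + 0.2581*0.1 + 0.2581*0.04
= 0.0703

0.0703


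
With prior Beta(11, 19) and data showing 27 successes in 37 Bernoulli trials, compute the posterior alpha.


Conjugate update: alpha_posterior = alpha_prior + k
= 11 + 27 = 38

38


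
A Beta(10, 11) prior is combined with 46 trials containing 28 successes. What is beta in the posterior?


In conjugate updating:
beta_posterior = beta_prior + (n - k)
= 11 + (46 - 28)
= 11 + 18 = 29

29


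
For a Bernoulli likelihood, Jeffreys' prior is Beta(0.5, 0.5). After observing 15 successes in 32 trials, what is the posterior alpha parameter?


Jeffreys' prior for Bernoulli is Beta(0.5, 0.5).
Posterior is Beta(0.5 + k, 0.5 + n - k).
Posterior alpha = 0.5 + k = 0.5 + 15 = 15.5

15.5


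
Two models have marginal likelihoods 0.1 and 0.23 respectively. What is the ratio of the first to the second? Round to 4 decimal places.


Evidence ratio = 0.1 / 0.23
= 0.4348

0.4348


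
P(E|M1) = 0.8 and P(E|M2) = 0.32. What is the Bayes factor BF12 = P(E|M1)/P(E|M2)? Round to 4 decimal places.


Bayes factor BF12 = P(E|M1) / P(E|M2)
= 0.8 / 0.32
= 2.5

2.5


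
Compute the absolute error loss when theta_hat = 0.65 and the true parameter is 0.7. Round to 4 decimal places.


L = |theta_hat - theta_true|
= |0.65 - 0.7| = 0.05

0.05


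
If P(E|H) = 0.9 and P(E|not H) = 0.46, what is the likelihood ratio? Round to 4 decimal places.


Likelihood ratio = P(E|H) / P(E|not H)
= 0.9 / 0.46
= 1.9565

1.9565


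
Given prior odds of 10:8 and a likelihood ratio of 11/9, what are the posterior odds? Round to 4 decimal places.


Posterior odds = prior odds * LR
Prior odds = 10/8 = 1.25
LR = 11/9 = 1.2222
Posterior odds = 1.25 * 1.2222 = 1.5278

1.5278


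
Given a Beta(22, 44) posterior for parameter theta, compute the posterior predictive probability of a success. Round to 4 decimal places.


For a Beta-Bernoulli model, the predictive probability is the mean:
P(success) = 22/(22+44) = 22/66 = 0.3333

0.3333


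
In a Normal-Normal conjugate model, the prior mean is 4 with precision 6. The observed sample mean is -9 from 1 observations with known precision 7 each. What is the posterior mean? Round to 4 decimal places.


Posterior precision = tau0 + n*tau = 6 + 1*7 = 13
Posterior mean = (tau0*mu0 + n*tau*xbar) / posterior_precision
= (6*4 + 1*7*-9) / 13
= -39 / 13 = -3.0

-3.0


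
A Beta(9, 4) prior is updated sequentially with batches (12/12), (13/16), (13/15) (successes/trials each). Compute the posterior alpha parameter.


Sequential conjugate updating is equivalent to a single batch update.
Total successes across all batches = 38
alpha_posterior = alpha_prior + total_successes = 9 + 38
= 47

47


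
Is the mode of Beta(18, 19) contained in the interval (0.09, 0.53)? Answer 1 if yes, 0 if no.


Mode = (a-1)/(a+b-2) = 17/35 = 0.4857
Interval: (0.09, 0.53)
Contains mode? 1

1


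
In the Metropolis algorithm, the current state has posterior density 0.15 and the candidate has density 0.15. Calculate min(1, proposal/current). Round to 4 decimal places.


Ratio = 0.15/0.15 = 1.0
Acceptance probability = min(1, 1.0)
= 1.0

1.0


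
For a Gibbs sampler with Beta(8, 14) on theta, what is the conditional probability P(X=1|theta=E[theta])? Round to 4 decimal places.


E[theta] = 8/(8+14) = 0.3636
P(X=1|theta) = theta = 0.3636

0.3636


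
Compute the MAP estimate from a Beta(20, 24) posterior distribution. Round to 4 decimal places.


MAP = mode of Beta distribution
= (alpha - 1)/(alpha + beta - 2)
= (20-1)/(20+24-2)
= 19/42 = 0.4524

0.4524


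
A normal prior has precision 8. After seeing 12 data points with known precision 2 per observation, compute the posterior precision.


In the conjugate normal model, precisions add:
tau_posterior = tau_prior + n * tau_data
= 8 + 12*2 = 32

32


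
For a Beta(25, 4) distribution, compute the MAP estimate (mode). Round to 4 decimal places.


MAP = mode = (a-1)/(a+b-2)
= (25-1)/(25+4-2)
= 24/27 = 0.8889

0.8889


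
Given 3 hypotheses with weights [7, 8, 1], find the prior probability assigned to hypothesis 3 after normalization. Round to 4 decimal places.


To normalize, divide each weight by the sum of all weights.
Sum = 16
Prior(H3) = 1/16 = 0.0625

0.0625


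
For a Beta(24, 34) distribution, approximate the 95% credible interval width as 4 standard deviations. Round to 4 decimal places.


Variance of Beta(a,b) = ab / ((a+b)^2 * (a+b+1))
= 24*34 / ((58)^2 * 59)
= 0.0041
SD = sqrt(0.0041) = 0.0641
Width = 4 * SD = 0.2565

0.2565


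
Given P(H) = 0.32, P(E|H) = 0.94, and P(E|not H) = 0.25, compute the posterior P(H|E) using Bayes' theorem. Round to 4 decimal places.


By Bayes' theorem: P(H|E) = P(E|H)*P(H) / P(E)
P(E) = P(E|H)*P(H) + P(E|not H)*P(not H)
P(E) = 0.94*0.32 + 0.25*0.68 = 0.4708
P(H|E) = 0.94*0.32 / 0.4708 = 0.6389

0.6389


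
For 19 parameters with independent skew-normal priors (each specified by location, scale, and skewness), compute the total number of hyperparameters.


A skew-normal prior has 3 hyperparameters per parameter.
Total = 19 * 3 = 57

57


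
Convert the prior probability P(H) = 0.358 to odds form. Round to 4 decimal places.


P(not H) = 1 - 0.358 = 0.642
Odds = 0.358 / 0.642 = 0.5576

0.5576


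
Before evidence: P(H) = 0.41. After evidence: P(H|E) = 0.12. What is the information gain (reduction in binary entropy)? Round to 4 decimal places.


Prior entropy = 0.9765
Posterior entropy = 0.5294
Information gain = 0.9765 - 0.5294 = 0.4471

0.4471


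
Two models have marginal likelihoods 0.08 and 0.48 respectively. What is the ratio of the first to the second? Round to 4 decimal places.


Evidence ratio = 0.08 / 0.48
= 0.1667

0.1667


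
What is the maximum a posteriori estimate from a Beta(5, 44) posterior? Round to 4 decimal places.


The MAP estimate equals the mode of the distribution.
Mode of Beta(a,b) = (a-1)/(a+b-2)
= 4/47
= 0.0851

0.0851


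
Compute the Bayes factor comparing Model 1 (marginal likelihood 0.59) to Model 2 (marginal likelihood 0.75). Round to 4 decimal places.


BF12 = marginal likelihood of M1 / marginal likelihood of M2
= 0.59/0.75
= 0.7867

0.7867


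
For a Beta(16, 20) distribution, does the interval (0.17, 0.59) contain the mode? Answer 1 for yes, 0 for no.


Mode of Beta(a,b) = (a-1)/(a+b-2)
= (16-1)/(16+20-2) = 0.4412
Check: 0.17 <= 0.4412 <= 0.59?
Result: 1

1


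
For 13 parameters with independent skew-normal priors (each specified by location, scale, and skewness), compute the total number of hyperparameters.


A skew-normal prior has 3 hyperparameters per parameter.
Total = 13 * 3 = 39

39


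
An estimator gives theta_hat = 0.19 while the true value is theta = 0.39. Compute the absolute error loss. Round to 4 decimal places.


The absolute error loss is |theta_hat - theta|
= |0.19 - 0.39|
= 0.2

0.2


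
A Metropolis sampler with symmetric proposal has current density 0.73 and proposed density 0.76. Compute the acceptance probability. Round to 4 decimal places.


For symmetric proposals, acceptance = min(1, pi(x*)/pi(x))
= min(1, 0.76/0.73)
= min(1, 1.0411) = 1.0

1.0


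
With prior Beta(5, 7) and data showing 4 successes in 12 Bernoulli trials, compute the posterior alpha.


Conjugate update: alpha_posterior = alpha_prior + k
= 5 + 4 = 9

9


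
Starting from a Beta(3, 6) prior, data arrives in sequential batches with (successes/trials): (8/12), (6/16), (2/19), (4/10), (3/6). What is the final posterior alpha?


In sequential Bayesian updating, we sum all successes.
Total successes = 23
Final alpha = 3 + 23 = 26

26


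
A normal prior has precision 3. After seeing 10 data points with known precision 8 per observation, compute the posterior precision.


In the conjugate normal model, precisions add:
tau_posterior = tau_prior + n * tau_data
= 3 + 10*8 = 83

83


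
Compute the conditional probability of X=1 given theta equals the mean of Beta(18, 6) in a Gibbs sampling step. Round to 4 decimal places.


Mean of Beta(18, 6) = 0.75
P(X=1 | theta=0.75) = 0.75

0.75


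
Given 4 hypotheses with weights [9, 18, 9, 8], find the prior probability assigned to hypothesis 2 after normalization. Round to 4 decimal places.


To normalize, divide each weight by the sum of all weights.
Sum = 44
Prior(H2) = 18/44 = 0.4091

0.4091


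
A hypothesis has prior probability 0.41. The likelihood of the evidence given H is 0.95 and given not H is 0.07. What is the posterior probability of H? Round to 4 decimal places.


Using Bayes' theorem:
P(E) = 0.41 * 0.95 + 0.59 * 0.07
P(E) = 0.4308
P(H|E) = (0.41 * 0.95) / 0.4308 = 0.9041

0.9041


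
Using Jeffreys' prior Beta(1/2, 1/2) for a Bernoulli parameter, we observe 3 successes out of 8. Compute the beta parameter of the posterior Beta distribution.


Conjugate update: Beta(0.5 + k, 0.5 + n - k).
k = 3, n - k = 5
Posterior beta = 0.5 + (n - k) = 0.5 + 5 = 5.5

5.5


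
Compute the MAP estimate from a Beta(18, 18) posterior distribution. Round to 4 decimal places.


MAP = mode of Beta distribution
= (alpha - 1)/(alpha + beta - 2)
= (18-1)/(18+18-2)
= 17/34 = 0.5

0.5


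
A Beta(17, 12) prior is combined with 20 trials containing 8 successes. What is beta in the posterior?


In conjugate updating:
beta_posterior = beta_prior + (n - k)
= 12 + (20 - 8)
= 12 + 12 = 24

24


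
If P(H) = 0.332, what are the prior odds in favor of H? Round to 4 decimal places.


Prior odds = P(H) / (1 - P(H))
= 0.332 / 0.668
= 0.497

0.497


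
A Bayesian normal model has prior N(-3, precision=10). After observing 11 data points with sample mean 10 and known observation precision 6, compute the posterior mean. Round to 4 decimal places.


Posterior mean = (prior_precision * prior_mean + n * data_precision * data_mean) / (prior_precision + n * data_precision)
Numerator = 10*-3 + 11*6*10 = 630
Denominator = 10 + 11*6 = 76
Posterior mean = 8.2895

8.2895


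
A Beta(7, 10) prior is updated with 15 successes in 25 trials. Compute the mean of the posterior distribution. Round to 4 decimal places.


After update: Beta(22, 20)
Mean = 22 / (22 + 20) = 22 / 42
= 0.5238

0.5238


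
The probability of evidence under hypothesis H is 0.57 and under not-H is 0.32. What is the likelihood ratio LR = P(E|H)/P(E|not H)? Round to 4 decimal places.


LR = 0.57 / 0.32
= 1.7812

1.7812


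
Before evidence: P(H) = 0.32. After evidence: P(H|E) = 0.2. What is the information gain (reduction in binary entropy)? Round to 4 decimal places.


Prior entropy = 0.9044
Posterior entropy = 0.7219
Information gain = 0.9044 - 0.7219 = 0.1825

0.1825


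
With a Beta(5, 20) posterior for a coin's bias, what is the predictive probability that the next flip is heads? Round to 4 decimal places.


The predictive probability equals the posterior mean.
P(next = heads) = alpha / (alpha + beta)
= 5 / 25 = 0.2

0.2


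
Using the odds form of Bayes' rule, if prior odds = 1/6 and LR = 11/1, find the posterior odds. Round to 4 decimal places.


Bayes' rule in odds form: posterior odds = prior odds * LR
= (1 * 11) / (6 * 1)
= 11/6 = 1.8333

1.8333


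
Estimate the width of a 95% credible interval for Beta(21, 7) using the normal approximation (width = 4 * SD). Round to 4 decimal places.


For Beta(a,b): Var = ab/((a+b)^2(a+b+1))
Var = 0.0065, SD = 0.0804
Approximate 95% CI width = 4 * 0.0804 = 0.3216

0.3216


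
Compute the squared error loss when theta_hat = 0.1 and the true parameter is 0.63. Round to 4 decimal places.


L = (theta_hat - theta_true)^2
= (0.1 - 0.63)^2
= -0.53^2 = 0.2809

0.2809


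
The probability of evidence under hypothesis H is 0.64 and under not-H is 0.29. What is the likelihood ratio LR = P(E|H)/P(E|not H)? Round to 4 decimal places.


LR = 0.64 / 0.29
= 2.2069

2.2069


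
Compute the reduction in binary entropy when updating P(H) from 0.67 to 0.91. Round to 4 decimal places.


H_before = -p*log2(p) - (1-p)*log2(1-p) for p=0.67: 0.9149
H_after for p=0.91: 0.4365
Reduction = 0.9149 - 0.4365 = 0.4785

0.4785


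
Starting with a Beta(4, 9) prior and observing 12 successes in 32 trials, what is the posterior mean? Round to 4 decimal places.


Posterior parameters: alpha = 4 + 12 = 16
beta = 9 + 20 = 29
Posterior mean = alpha / (alpha + beta) = 16 / 45
= 0.3556

0.3556


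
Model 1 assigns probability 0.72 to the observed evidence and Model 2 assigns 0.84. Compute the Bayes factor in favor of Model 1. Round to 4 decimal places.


BF = P(data|M1) / P(data|M2)
= 0.72 / 0.84 = 0.8571

0.8571


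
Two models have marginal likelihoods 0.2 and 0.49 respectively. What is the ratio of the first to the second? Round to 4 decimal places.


Evidence ratio = 0.2 / 0.49
= 0.4082

0.4082


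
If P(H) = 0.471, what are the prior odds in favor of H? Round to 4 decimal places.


Prior odds = P(H) / (1 - P(H))
= 0.471 / 0.529
= 0.8904

0.8904


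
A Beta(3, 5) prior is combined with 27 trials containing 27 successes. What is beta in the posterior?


In conjugate updating:
beta_posterior = beta_prior + (n - k)
= 5 + (27 - 27)
= 5 + 0 = 5

5


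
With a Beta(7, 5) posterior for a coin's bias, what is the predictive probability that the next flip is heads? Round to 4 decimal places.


The predictive probability equals the posterior mean.
P(next = heads) = alpha / (alpha + beta)
= 7 / 12 = 0.5833

0.5833


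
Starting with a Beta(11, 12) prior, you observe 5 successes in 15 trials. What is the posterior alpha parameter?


For a Beta-Binomial conjugate model:
Posterior alpha = prior alpha + number of successes
= 11 + 5 = 16

16


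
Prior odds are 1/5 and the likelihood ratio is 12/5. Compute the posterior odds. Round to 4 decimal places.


Posterior odds = prior odds * likelihood ratio
= (1/5) * (12/5)
= 12 / 25
= 0.48

0.48


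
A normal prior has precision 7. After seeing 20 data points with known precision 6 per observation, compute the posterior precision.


In the conjugate normal model, precisions add:
tau_posterior = tau_prior + n * tau_data
= 7 + 20*6 = 127

127


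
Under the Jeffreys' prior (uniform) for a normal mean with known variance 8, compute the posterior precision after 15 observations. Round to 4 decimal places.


Prior precision = 0 (flat prior).
Post. prec. = 0 + n/var = 15/8 = 1.875

1.875


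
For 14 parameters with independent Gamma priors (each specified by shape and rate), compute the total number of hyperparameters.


A Gamma prior has 2 hyperparameters per parameter.
Total = 14 * 2 = 28

28


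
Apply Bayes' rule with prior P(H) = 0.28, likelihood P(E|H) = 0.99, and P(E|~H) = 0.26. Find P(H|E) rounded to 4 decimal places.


Step 1: Compute marginal P(E) = P(E|H)P(H) + P(E|~H)P(~H)
= 0.99*0.28 + 0.26*0.72 = 0.4644
Step 2: P(H|E) = P(E|H)P(H)/P(E) = 0.2772/0.4644
= 0.5969

0.5969


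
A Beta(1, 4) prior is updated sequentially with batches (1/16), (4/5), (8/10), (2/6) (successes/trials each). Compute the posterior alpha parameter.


Sequential conjugate updating is equivalent to a single batch update.
Total successes across all batches = 15
alpha_posterior = alpha_prior + total_successes = 1 + 15
= 16

16


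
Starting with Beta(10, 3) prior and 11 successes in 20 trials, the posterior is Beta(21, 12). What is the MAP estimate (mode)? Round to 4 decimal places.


The mode of Beta(a, b) when a > 1 and b > 1 is (a-1)/(a+b-2)
= (21 - 1) / (21 + 12 - 2)
= 20 / 31
= 0.6452

0.6452


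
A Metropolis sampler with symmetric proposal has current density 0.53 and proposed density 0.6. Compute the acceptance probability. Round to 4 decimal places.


For symmetric proposals, acceptance = min(1, pi(x*)/pi(x))
= min(1, 0.6/0.53)
= min(1, 1.1321) = 1.0

1.0


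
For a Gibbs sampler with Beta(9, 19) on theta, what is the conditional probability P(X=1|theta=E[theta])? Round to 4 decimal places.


E[theta] = 9/(9+19) = 0.3214
P(X=1|theta) = theta = 0.3214

0.3214


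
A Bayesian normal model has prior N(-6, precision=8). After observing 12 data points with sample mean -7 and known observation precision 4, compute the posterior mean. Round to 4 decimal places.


Posterior mean = (prior_precision * prior_mean + n * data_precision * data_mean) / (prior_precision + n * data_precision)
Numerator = 8*-6 + 12*4*-7 = -384
Denominator = 8 + 12*4 = 56
Posterior mean = -6.8571

-6.8571


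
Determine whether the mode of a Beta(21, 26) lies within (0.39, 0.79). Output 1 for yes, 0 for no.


First find the mode: (a-1)/(a+b-2) = 0.4444
Is 0.4444 in (0.39, 0.79)? 1

1


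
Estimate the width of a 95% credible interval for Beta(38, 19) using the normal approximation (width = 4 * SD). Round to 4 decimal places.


For Beta(a,b): Var = ab/((a+b)^2(a+b+1))
Var = 0.0038, SD = 0.0619
Approximate 95% CI width = 4 * 0.0619 = 0.2476

0.2476


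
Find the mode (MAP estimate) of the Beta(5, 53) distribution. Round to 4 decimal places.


For Beta(a,b) with a,b > 1:
Mode = (a-1)/(a+b-2) = (5-1)/(58-2)
= 4/56 = 0.0714

0.0714


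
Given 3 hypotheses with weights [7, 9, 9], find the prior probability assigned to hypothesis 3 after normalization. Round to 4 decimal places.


To normalize, divide each weight by the sum of all weights.
Sum = 25
Prior(H3) = 9/25 = 0.36

0.36


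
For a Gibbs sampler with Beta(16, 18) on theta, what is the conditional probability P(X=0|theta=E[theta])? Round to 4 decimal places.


E[theta] = 16/(16+18) = 0.4706
P(X=0|theta) = 1 - theta = 0.5294

0.5294


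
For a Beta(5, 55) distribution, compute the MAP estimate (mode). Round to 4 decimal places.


MAP = mode = (a-1)/(a+b-2)
= (5-1)/(5+55-2)
= 4/58 = 0.069

0.069


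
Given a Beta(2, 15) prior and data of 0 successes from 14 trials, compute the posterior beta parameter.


Number of failures = 14 - 0 = 14
Posterior beta = 15 + 14 = 29

29


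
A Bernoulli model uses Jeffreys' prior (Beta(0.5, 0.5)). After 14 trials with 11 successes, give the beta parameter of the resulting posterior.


Posterior = Beta(prior_alpha + successes, prior_beta + failures)
= Beta(0.5 + 11, 0.5 + 3)
Posterior beta = 0.5 + (n - k) = 0.5 + 3 = 3.5

3.5


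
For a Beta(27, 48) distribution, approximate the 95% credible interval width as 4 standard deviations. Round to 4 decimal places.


Variance of Beta(a,b) = ab / ((a+b)^2 * (a+b+1))
= 27*48 / ((75)^2 * 76)
= 0.003
SD = sqrt(0.003) = 0.0551
Width = 4 * SD = 0.2202

0.2202


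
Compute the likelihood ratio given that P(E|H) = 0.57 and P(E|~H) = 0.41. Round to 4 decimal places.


LR = P(E|H) / P(E|~H)
= 0.57 / 0.41 = 1.3902

1.3902


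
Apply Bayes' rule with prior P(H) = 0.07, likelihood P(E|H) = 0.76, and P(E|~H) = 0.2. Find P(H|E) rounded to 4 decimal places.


Step 1: Compute marginal P(E) = P(E|H)P(H) + P(E|~H)P(~H)
= 0.76*0.07 + 0.2*0.93 = 0.2392
Step 2: P(H|E) = P(E|H)P(H)/P(E) = 0.0532/0.2392
= 0.2224

0.2224


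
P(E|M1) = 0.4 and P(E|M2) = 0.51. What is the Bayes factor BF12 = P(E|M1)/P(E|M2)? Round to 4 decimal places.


Bayes factor BF12 = P(E|M1) / P(E|M2)
= 0.4 / 0.51
= 0.7843

0.7843


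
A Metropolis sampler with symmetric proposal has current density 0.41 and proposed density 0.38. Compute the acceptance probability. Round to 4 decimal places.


For symmetric proposals, acceptance = min(1, pi(x*)/pi(x))
= min(1, 0.38/0.41)
= min(1, 0.9268) = 0.9268

0.9268


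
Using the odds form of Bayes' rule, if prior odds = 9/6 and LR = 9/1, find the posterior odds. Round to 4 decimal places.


Bayes' rule in odds form: posterior odds = prior odds * LR
= (9 * 9) / (6 * 1)
= 81/6 = 13.5

13.5


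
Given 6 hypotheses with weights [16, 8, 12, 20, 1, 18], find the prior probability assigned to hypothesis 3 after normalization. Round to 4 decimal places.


To normalize, divide each weight by the sum of all weights.
Sum = 75
Prior(H3) = 12/75 = 0.16

0.16


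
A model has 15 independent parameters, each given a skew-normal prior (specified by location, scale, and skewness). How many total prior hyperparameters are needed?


Each skew-normal prior needs 3 hyperparameters (location, scale, and skewness).
Total = 3 * 15 = 45

45


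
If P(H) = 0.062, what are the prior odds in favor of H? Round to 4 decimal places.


Prior odds = P(H) / (1 - P(H))
= 0.062 / 0.938
= 0.0661

0.0661


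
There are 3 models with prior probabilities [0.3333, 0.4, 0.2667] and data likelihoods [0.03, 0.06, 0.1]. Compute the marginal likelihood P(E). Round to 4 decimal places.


P(E) = sum over models of P(M_i) * P(E|M_i)
= 0.3333*0.03 + 0.4*0.06 + 0.2667*0.1
= 0.0607

0.0607


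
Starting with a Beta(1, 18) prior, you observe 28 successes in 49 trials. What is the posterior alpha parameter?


For a Beta-Binomial conjugate model:
Posterior alpha = prior alpha + number of successes
= 1 + 28 = 29

29


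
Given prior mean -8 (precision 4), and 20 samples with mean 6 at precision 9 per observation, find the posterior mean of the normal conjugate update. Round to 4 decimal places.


The posterior mean is a precision-weighted average of prior and data.
Post. prec. = 4 + 180 = 184
Post. mean = (-32 + 1080)/184 = 1048/184 = 5.6957

5.6957


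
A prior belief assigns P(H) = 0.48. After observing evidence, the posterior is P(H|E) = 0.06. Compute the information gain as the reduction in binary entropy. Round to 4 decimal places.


H(prior) = -0.48*log2(0.48) - 0.52*log2(0.52)
= 0.9988
H(post) = -0.06*log2(0.06) - 0.94*log2(0.94)
= 0.3274
IG = 0.9988 - 0.3274 = 0.6714

0.6714


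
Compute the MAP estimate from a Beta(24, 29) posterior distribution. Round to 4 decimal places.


MAP = mode of Beta distribution
= (alpha - 1)/(alpha + beta - 2)
= (24-1)/(24+29-2)
= 23/51 = 0.451

0.451


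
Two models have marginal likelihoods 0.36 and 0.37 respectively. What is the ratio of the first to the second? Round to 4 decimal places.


Evidence ratio = 0.36 / 0.37
= 0.973

0.973


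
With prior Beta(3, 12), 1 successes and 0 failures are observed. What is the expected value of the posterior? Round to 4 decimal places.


Posterior = Beta(4, 12)
E[theta] = alpha/(alpha+beta)
= 4/16 = 0.25

0.25


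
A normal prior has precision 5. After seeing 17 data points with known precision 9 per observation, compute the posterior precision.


In the conjugate normal model, precisions add:
tau_posterior = tau_prior + n * tau_data
= 5 + 17*9 = 158

158


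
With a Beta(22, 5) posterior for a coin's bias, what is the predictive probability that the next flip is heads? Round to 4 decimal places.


The predictive probability equals the posterior mean.
P(next = heads) = alpha / (alpha + beta)
= 22 / 27 = 0.8148

0.8148


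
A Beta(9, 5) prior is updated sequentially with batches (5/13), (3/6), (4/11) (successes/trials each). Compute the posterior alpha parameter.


Sequential conjugate updating is equivalent to a single batch update.
Total successes across all batches = 12
alpha_posterior = alpha_prior + total_successes = 9 + 12
= 21

21


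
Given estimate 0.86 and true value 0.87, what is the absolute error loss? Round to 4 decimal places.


Absolute error = |estimate - true|
= |-0.01| = 0.01

0.01


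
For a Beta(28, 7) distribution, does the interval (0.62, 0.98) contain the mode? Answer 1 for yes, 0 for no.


Mode of Beta(a,b) = (a-1)/(a+b-2)
= (28-1)/(28+7-2) = 0.8182
Check: 0.62 <= 0.8182 <= 0.98?
Result: 1

1


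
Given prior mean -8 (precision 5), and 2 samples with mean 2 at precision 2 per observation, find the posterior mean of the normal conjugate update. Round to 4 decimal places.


The posterior mean is a precision-weighted average of prior and data.
Post. prec. = 5 + 4 = 9
Post. mean = (-40 + 8)/9 = -32/9 = -3.5556

-3.5556


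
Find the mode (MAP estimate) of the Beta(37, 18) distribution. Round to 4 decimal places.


For Beta(a,b) with a,b > 1:
Mode = (a-1)/(a+b-2) = (37-1)/(55-2)
= 36/53 = 0.6792

0.6792


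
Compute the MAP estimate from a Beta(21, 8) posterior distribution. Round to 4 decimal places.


MAP = mode of Beta distribution
= (alpha - 1)/(alpha + beta - 2)
= (21-1)/(21+8-2)
= 20/27 = 0.7407

0.7407


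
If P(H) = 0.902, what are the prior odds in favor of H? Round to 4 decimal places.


Prior odds = P(H) / (1 - P(H))
= 0.902 / 0.098
= 9.2041

9.2041


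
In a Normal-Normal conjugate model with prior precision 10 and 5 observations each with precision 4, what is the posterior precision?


Posterior precision = prior precision + n * observation precision
= 10 + 5 * 4
= 10 + 20 = 30

30


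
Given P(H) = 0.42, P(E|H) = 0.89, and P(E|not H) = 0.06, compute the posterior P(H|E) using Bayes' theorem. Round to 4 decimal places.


By Bayes' theorem: P(H|E) = P(E|H)*P(H) / P(E)
P(E) = P(E|H)*P(H) + P(E|not H)*P(not H)
P(E) = 0.89*0.42 + 0.06*0.58 = 0.4086
P(H|E) = 0.89*0.42 / 0.4086 = 0.9148

0.9148


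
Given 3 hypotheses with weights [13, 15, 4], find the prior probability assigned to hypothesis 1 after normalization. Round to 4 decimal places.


To normalize, divide each weight by the sum of all weights.
Sum = 32
Prior(H1) = 13/32 = 0.4062

0.4062


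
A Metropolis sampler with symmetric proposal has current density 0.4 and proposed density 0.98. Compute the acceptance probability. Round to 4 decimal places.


For symmetric proposals, acceptance = min(1, pi(x*)/pi(x))
= min(1, 0.98/0.4)
= min(1, 2.45) = 1.0

1.0


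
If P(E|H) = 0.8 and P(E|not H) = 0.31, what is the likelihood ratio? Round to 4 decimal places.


Likelihood ratio = P(E|H) / P(E|not H)
= 0.8 / 0.31
= 2.5806

2.5806


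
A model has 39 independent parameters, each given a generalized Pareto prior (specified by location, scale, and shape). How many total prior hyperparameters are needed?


Each generalized Pareto prior needs 3 hyperparameters (location, scale, and shape).
Total = 3 * 39 = 117

117


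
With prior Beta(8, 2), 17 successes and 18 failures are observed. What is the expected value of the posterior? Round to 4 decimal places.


Posterior = Beta(25, 20)
E[theta] = alpha/(alpha+beta)
= 25/45 = 0.5556

0.5556


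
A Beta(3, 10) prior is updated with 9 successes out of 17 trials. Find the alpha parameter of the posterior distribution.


In the Beta-Binomial conjugate update:
alpha_post = alpha_prior + successes
= 3 + 9
= 12

12


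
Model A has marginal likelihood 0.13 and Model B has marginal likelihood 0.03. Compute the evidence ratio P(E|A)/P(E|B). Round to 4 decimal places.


Evidence ratio = P(E|A) / P(E|B)
= 0.13 / 0.03
= 4.3333

4.3333


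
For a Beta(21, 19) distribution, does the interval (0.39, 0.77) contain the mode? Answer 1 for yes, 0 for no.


Mode of Beta(a,b) = (a-1)/(a+b-2)
= (21-1)/(21+19-2) = 0.5263
Check: 0.39 <= 0.5263 <= 0.77?
Result: 1

1


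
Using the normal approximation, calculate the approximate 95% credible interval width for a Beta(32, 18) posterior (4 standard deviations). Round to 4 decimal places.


Var(Beta) = 32*18/(50^2 * 51) = 0.0045
SD = 0.0672
Width ~ 4*SD = 0.2689

0.2689


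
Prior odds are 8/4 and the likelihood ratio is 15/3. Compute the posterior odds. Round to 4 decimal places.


Posterior odds = prior odds * likelihood ratio
= (8/4) * (15/3)
= 120 / 12
= 10.0

10.0


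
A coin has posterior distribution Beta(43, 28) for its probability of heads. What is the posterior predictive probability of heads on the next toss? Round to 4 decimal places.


Posterior predictive = E[theta] = alpha/(alpha+beta)
= 43/71
= 0.6056

0.6056


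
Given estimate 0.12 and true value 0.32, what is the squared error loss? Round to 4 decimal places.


Squared error = (estimate - true)^2
Difference = -0.2
Loss = -0.2^2 = 0.04

0.04


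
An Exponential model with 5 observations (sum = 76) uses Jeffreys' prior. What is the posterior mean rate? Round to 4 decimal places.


Posterior Gamma(5, 76)
E[lambda] = 5/76 = 0.0658

0.0658


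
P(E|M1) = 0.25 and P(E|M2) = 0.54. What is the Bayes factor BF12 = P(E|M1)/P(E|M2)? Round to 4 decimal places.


Bayes factor BF12 = P(E|M1) / P(E|M2)
= 0.25 / 0.54
= 0.463

0.463


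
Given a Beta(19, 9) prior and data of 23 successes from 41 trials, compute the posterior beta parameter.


Number of failures = 41 - 23 = 18
Posterior beta = 9 + 18 = 27

27


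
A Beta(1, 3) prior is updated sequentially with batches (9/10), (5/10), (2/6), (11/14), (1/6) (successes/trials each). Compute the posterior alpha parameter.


Sequential conjugate updating is equivalent to a single batch update.
Total successes across all batches = 28
alpha_posterior = alpha_prior + total_successes = 1 + 28
= 29

29


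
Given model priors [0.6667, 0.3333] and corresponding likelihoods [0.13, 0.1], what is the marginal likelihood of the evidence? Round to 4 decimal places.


P(E) = sum_i P(M_i) P(E|M_i)
= 0.0867 + 0.0333
= 0.12

0.12


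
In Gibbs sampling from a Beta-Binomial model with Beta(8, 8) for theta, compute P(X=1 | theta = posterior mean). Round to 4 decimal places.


Posterior mean = alpha/(alpha+beta) = 8/16 = 0.5
P(X=1|theta=mean) = theta = 0.5

0.5


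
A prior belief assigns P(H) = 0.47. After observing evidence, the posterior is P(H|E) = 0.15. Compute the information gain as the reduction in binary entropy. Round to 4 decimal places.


H(prior) = -0.47*log2(0.47) - 0.53*log2(0.53)
= 0.9974
H(post) = -0.15*log2(0.15) - 0.85*log2(0.85)
= 0.6098
IG = 0.9974 - 0.6098 = 0.3876

0.3876


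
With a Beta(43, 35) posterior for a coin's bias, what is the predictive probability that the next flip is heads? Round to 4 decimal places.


The predictive probability equals the posterior mean.
P(next = heads) = alpha / (alpha + beta)
= 43 / 78 = 0.5513

0.5513


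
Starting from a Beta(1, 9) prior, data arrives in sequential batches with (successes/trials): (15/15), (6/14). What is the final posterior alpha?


In sequential Bayesian updating, we sum all successes.
Total successes = 21
Final alpha = 1 + 21 = 22

22


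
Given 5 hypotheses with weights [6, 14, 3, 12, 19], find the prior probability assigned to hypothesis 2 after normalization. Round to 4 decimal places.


To normalize, divide each weight by the sum of all weights.
Sum = 54
Prior(H2) = 14/54 = 0.2593

0.2593


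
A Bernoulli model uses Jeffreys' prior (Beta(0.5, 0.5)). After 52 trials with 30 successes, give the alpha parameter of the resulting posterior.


Posterior = Beta(prior_alpha + successes, prior_beta + failures)
= Beta(0.5 + 30, 0.5 + 22)
Posterior alpha = 0.5 + k = 0.5 + 30 = 30.5

30.5


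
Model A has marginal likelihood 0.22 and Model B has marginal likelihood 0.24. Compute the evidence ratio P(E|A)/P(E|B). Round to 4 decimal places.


Evidence ratio = P(E|A) / P(E|B)
= 0.22 / 0.24
= 0.9167

0.9167


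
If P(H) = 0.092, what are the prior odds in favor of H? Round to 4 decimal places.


Prior odds = P(H) / (1 - P(H))
= 0.092 / 0.908
= 0.1013

0.1013


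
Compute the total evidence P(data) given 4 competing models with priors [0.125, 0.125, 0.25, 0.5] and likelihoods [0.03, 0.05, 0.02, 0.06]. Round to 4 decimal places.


Marginal likelihood = sum P(model_i) * P(data|model_i)
Model 1: 0.125 * 0.03 = 0.0037
Model 2: 0.125 * 0.05 = 0.0063
Model 3: 0.25 * 0.02 = 0.005
Model 4: 0.5 * 0.06 = 0.03
Total = 0.045

0.045


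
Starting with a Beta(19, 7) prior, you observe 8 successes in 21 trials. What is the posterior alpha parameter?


For a Beta-Binomial conjugate model:
Posterior alpha = prior alpha + number of successes
= 19 + 8 = 27

27


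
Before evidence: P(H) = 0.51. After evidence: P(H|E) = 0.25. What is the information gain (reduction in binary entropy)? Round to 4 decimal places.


Prior entropy = 0.9997
Posterior entropy = 0.8113
Information gain = 0.9997 - 0.8113 = 0.1884

0.1884


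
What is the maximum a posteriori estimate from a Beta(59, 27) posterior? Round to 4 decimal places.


The MAP estimate equals the mode of the distribution.
Mode of Beta(a,b) = (a-1)/(a+b-2)
= 58/84
= 0.6905

0.6905


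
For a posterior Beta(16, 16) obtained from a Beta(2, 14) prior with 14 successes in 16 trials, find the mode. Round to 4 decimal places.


Mode = (alpha - 1) / (alpha + beta - 2)
= 15 / 30
= 0.5

0.5


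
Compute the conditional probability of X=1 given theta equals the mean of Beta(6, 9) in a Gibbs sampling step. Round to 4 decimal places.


Mean of Beta(6, 9) = 0.4
P(X=1 | theta=0.4) = 0.4

0.4


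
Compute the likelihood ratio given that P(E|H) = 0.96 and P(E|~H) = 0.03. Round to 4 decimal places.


LR = P(E|H) / P(E|~H)
= 0.96 / 0.03 = 32.0

32.0


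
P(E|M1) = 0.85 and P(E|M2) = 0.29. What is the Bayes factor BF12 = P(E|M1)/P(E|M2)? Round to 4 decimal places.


Bayes factor BF12 = P(E|M1) / P(E|M2)
= 0.85 / 0.29
= 2.931

2.931


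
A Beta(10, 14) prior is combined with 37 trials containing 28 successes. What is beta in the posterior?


In conjugate updating:
beta_posterior = beta_prior + (n - k)
= 14 + (37 - 28)
= 14 + 9 = 23

23


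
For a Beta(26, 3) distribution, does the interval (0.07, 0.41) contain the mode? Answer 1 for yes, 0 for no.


Mode of Beta(a,b) = (a-1)/(a+b-2)
= (26-1)/(26+3-2) = 0.9259
Check: 0.07 <= 0.9259 <= 0.41?
Result: 0

0


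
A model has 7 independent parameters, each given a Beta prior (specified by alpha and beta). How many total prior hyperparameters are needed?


Each Beta prior needs 2 hyperparameters (alpha and beta).
Total = 2 * 7 = 14

14


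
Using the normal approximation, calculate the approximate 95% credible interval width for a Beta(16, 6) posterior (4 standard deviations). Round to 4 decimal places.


Var(Beta) = 16*6/(22^2 * 23) = 0.0086
SD = 0.0929
Width ~ 4*SD = 0.3715

0.3715


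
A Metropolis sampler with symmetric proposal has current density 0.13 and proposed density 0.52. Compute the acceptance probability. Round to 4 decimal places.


For symmetric proposals, acceptance = min(1, pi(x*)/pi(x))
= min(1, 0.52/0.13)
= min(1, 4.0) = 1.0

1.0


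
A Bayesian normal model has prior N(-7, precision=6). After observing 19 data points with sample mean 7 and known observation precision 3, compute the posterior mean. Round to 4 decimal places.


Posterior mean = (prior_precision * prior_mean + n * data_precision * data_mean) / (prior_precision + n * data_precision)
Numerator = 6*-7 + 19*3*7 = 357
Denominator = 6 + 19*3 = 63
Posterior mean = 5.6667

5.6667


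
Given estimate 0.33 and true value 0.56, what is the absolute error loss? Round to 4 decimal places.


Absolute error = |estimate - true|
= |-0.23| = 0.23

0.23


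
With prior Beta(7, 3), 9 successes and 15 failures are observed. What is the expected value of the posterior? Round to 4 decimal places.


Posterior = Beta(16, 18)
E[theta] = alpha/(alpha+beta)
= 16/34 = 0.4706

0.4706


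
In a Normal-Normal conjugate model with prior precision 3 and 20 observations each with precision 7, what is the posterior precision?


Posterior precision = prior precision + n * observation precision
= 3 + 20 * 7
= 3 + 140 = 143

143


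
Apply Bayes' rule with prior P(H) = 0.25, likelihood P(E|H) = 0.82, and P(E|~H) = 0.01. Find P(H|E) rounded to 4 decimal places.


Step 1: Compute marginal P(E) = P(E|H)P(H) + P(E|~H)P(~H)
= 0.82*0.25 + 0.01*0.75 = 0.2125
Step 2: P(H|E) = P(E|H)P(H)/P(E) = 0.205/0.2125
= 0.9647

0.9647


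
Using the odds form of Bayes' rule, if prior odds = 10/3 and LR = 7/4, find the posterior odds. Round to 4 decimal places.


Bayes' rule in odds form: posterior odds = prior odds * LR
= (10 * 7) / (3 * 4)
= 70/12 = 5.8333

5.8333


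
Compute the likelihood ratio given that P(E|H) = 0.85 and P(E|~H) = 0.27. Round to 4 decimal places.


LR = P(E|H) / P(E|~H)
= 0.85 / 0.27 = 3.1481

3.1481


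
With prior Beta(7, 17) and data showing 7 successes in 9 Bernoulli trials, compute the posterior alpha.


Conjugate update: alpha_posterior = alpha_prior + k
= 7 + 7 = 14

14


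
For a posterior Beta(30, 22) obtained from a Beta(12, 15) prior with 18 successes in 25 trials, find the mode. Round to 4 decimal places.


Mode = (alpha - 1) / (alpha + beta - 2)
= 29 / 50
= 0.58

0.58


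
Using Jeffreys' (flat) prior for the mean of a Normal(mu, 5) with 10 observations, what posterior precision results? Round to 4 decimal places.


Flat prior means prior precision is 0.
Posterior precision = n / sigma^2 = 10/5 = 2.0

2.0


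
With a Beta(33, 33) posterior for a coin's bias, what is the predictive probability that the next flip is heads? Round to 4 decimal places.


The predictive probability equals the posterior mean.
P(next = heads) = alpha / (alpha + beta)
= 33 / 66 = 0.5

0.5


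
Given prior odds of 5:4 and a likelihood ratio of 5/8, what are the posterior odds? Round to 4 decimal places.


Posterior odds = prior odds * LR
Prior odds = 5/4 = 1.25
LR = 5/8 = 0.625
Posterior odds = 1.25 * 0.625 = 0.7812

0.7812


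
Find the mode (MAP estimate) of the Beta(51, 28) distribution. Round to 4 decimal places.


For Beta(a,b) with a,b > 1:
Mode = (a-1)/(a+b-2) = (51-1)/(79-2)
= 50/77 = 0.6494

0.6494


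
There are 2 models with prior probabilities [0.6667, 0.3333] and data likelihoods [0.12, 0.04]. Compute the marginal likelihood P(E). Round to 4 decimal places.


P(E) = sum over models of P(M_i) * P(E|M_i)
= 0.6667*0.12 + 0.3333*0.04
= 0.0933

0.0933


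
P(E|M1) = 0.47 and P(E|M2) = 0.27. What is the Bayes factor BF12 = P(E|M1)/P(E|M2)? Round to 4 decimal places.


Bayes factor BF12 = P(E|M1) / P(E|M2)
= 0.47 / 0.27
= 1.7407

1.7407


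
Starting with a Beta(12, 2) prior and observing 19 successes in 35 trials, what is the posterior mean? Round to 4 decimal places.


Posterior parameters: alpha = 12 + 19 = 31
beta = 2 + 16 = 18
Posterior mean = alpha / (alpha + beta) = 31 / 49
= 0.6327

0.6327


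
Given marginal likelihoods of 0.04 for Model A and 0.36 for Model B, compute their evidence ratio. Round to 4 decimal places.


Ratio = ML(A) / ML(B) = 0.04/0.36
= 0.1111

0.1111
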